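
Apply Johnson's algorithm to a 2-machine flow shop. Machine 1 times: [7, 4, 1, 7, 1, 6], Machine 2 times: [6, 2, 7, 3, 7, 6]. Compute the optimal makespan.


Apply Johnson's rule:
  Group 1 (a <= b): [(3, 1, 7), (5, 1, 7), (6, 6, 6)]
  Group 2 (a > b): [(1, 7, 6), (4, 7, 3), (2, 4, 2)]
Optimal job order: [3, 5, 6, 1, 4, 2]
Schedule:
  Job 3: M1 done at 1, M2 done at 8
  Job 5: M1 done at 2, M2 done at 15
  Job 6: M1 done at 8, M2 done at 21
  Job 1: M1 done at 15, M2 done at 27
  Job 4: M1 done at 22, M2 done at 30
  Job 2: M1 done at 26, M2 done at 32
Makespan = 32

32


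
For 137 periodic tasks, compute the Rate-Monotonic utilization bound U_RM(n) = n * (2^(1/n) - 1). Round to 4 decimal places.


Compute 2^(1/137) = 1.0050722892
Subtract 1: 1.0050722892 - 1 = 0.0050722892
Multiply by n: 137 * 0.0050722892 = 0.6949036204
Round to 4 dp: 0.6949

0.6949


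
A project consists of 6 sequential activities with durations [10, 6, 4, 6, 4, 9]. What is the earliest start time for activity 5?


Activity 5 starts after activities 1 through 4 complete.
Predecessor durations: [10, 6, 4, 6]
ES = 10 + 6 + 4 + 6 = 26

26


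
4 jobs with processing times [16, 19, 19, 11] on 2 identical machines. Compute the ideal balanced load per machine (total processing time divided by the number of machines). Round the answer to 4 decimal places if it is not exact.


Total processing time = 16 + 19 + 19 + 11 = 65
Number of machines = 2
Ideal balanced load = 65 / 2 = 32.5

32.5


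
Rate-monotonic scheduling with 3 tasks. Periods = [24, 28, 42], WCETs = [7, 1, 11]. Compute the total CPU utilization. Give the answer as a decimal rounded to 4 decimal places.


Compute individual utilizations (exact fractions):
  Task 1: C/T = 7/24 (approx. 0.2917)
  Task 2: C/T = 1/28 (approx. 0.0357)
  Task 3: C/T = 11/42 (approx. 0.2619)
Total utilization U = 7/24 + 1/28 + 11/42 = 33/56
Rounded to 4 decimal places: U = 0.5893
RM (Liu & Layland) bound for 3 tasks = 0.779763; compare with U = 33/56 (approx. 0.589286)
U <= bound, so schedulable by RM sufficient condition.

0.5893


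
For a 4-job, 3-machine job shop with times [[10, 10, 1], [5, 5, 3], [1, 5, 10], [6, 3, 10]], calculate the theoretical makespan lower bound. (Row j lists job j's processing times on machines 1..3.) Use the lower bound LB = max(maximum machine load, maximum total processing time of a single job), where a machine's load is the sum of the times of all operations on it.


Machine loads:
  Machine 1: 10 + 5 + 1 + 6 = 22
  Machine 2: 10 + 5 + 5 + 3 = 23
  Machine 3: 1 + 3 + 10 + 10 = 24
Max machine load = 24
Job totals:
  Job 1: 21
  Job 2: 13
  Job 3: 16
  Job 4: 19
Max job total = 21
Lower bound = max(24, 21) = 24

24


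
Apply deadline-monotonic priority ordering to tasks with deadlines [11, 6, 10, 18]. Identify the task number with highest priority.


Sort tasks by relative deadline (ascending):
  Task 2: deadline = 6
  Task 3: deadline = 10
  Task 1: deadline = 11
  Task 4: deadline = 18
Priority order (highest first): [2, 3, 1, 4]
Highest priority task = 2

2


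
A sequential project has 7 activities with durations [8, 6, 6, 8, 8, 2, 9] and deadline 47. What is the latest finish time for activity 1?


LF(activity 1) = deadline - sum of successor durations
Successors: activities 2 through 7 with durations [6, 6, 8, 8, 2, 9]
Sum of successor durations = 39
LF = 47 - 39 = 8

8


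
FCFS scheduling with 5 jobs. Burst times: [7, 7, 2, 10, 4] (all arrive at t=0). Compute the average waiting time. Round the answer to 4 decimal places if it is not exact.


FCFS order (as given): [7, 7, 2, 10, 4]
Waiting times:
  Job 1: wait = 0
  Job 2: wait = 7
  Job 3: wait = 14
  Job 4: wait = 16
  Job 5: wait = 26
Sum of waiting times = 63
Average waiting time = 63/5 = 12.6

12.6


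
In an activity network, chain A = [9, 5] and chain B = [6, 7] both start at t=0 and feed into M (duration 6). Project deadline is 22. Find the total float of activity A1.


Forward pass: ES(A1) = sum of predecessors on chain A = 0
EF = ES + duration = 0 + 9 = 9
Backward pass: LF(M) = deadline = 22; LS(M) = 22 - 6 = 16
LF(A1) = LS(M) - sum(successors on chain A) = 16 - 5 = 11
LS = LF - duration = 11 - 9 = 2
Total float = LS - ES = 2 - 0 = 2

2


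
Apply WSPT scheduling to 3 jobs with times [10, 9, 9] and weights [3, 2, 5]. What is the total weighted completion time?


Compute p/w ratios and sort ascending (WSPT): [(9, 5), (10, 3), (9, 2)]
Compute weighted completion times:
  Job (p=9,w=5): C=9, w*C=5*9=45
  Job (p=10,w=3): C=19, w*C=3*19=57
  Job (p=9,w=2): C=28, w*C=2*28=56
Total weighted completion time = 158

158


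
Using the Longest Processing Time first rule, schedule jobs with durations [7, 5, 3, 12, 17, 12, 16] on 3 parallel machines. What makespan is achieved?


Sort jobs in decreasing order (LPT): [17, 16, 12, 12, 7, 5, 3]
Assign each job to the least loaded machine:
  Machine 1: jobs [17, 5, 3], load = 25
  Machine 2: jobs [16, 7], load = 23
  Machine 3: jobs [12, 12], load = 24
Makespan = max load = 25

25


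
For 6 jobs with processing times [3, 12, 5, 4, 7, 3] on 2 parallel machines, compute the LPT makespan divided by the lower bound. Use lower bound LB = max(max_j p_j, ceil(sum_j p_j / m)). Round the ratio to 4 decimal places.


LPT order: [12, 7, 5, 4, 3, 3]
Machine loads after assignment: [16, 18]
LPT makespan = 18
Lower bound = max(max_job, ceil(total/2)) = max(12, 17) = 17
Ratio = 18 / 17 = 1.0588

1.0588


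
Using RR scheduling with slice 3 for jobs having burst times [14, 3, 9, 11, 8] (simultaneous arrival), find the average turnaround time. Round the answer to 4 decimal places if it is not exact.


Time quantum = 3
Execution trace:
  J1 runs 3 units, time = 3
  J2 runs 3 units, time = 6
  J3 runs 3 units, time = 9
  J4 runs 3 units, time = 12
  J5 runs 3 units, time = 15
  J1 runs 3 units, time = 18
  J3 runs 3 units, time = 21
  J4 runs 3 units, time = 24
  J5 runs 3 units, time = 27
  J1 runs 3 units, time = 30
  J3 runs 3 units, time = 33
  J4 runs 3 units, time = 36
  J5 runs 2 units, time = 38
  J1 runs 3 units, time = 41
  J4 runs 2 units, time = 43
  J1 runs 2 units, time = 45
Finish times: [45, 6, 33, 43, 38]
Average turnaround = 165/5 = 33.0

33.0


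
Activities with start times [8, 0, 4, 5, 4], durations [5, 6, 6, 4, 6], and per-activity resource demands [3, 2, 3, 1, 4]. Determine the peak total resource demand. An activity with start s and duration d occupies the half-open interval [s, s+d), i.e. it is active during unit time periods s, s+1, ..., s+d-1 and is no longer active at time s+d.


Each activity i is active on [start_i, start_i + duration_i).
Compute total resource usage per time slot:
  t=0: active resources = [2], total = 2
  t=1: active resources = [2], total = 2
  t=2: active resources = [2], total = 2
  t=3: active resources = [2], total = 2
  t=4: active resources = [2, 3, 4], total = 9
  t=5: active resources = [2, 3, 1, 4], total = 10
  t=6: active resources = [3, 1, 4], total = 8
  t=7: active resources = [3, 1, 4], total = 8
  t=8: active resources = [3, 3, 1, 4], total = 11
  t=9: active resources = [3, 3, 4], total = 10
  t=10: active resources = [3], total = 3
  t=11: active resources = [3], total = 3
  t=12: active resources = [3], total = 3
Peak resource demand = 11

11


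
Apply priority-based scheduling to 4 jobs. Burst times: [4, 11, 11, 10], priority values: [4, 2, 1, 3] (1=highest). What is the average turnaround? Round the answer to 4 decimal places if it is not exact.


Sort by priority (ascending = highest first):
Order: [(1, 11), (2, 11), (3, 10), (4, 4)]
Completion times:
  Priority 1, burst=11, C=11
  Priority 2, burst=11, C=22
  Priority 3, burst=10, C=32
  Priority 4, burst=4, C=36
Average turnaround = 101/4 = 25.25

25.25


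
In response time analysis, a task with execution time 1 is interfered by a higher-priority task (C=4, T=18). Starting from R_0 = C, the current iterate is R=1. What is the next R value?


R_next = C + ceil(R_prev / T_hp) * C_hp
ceil(1 / 18) = ceil(0.0556) = 1
Interference = 1 * 4 = 4
R_next = 1 + 4 = 5

5


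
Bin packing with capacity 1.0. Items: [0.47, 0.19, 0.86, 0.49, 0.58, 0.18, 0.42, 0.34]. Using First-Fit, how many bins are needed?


Place items sequentially using First-Fit:
  Item 0.47 -> new Bin 1
  Item 0.19 -> Bin 1 (now 0.66)
  Item 0.86 -> new Bin 2
  Item 0.49 -> new Bin 3
  Item 0.58 -> new Bin 4
  Item 0.18 -> Bin 1 (now 0.84)
  Item 0.42 -> Bin 3 (now 0.91)
  Item 0.34 -> Bin 4 (now 0.92)
Total bins used = 4

4


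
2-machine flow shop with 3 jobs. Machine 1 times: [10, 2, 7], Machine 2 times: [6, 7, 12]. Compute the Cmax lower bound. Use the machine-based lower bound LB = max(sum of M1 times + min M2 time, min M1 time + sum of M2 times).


LB1 = sum(M1 times) + min(M2 times) = 19 + 6 = 25
LB2 = min(M1 times) + sum(M2 times) = 2 + 25 = 27
Lower bound = max(LB1, LB2) = max(25, 27) = 27

27


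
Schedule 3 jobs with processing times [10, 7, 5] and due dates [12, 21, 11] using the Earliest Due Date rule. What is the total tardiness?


Sort by due date (EDD order): [(5, 11), (10, 12), (7, 21)]
Compute completion times and tardiness:
  Job 1: p=5, d=11, C=5, tardiness=max(0,5-11)=0
  Job 2: p=10, d=12, C=15, tardiness=max(0,15-12)=3
  Job 3: p=7, d=21, C=22, tardiness=max(0,22-21)=1
Total tardiness = 4

4


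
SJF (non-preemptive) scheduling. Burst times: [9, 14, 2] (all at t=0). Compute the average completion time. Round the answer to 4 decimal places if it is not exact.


SJF order (ascending): [2, 9, 14]
Completion times:
  Job 1: burst=2, C=2
  Job 2: burst=9, C=11
  Job 3: burst=14, C=25
Average completion = 38/3 = 12.6667

12.6667


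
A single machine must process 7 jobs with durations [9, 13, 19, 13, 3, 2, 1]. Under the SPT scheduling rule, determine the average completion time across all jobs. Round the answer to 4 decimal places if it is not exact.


Sort jobs by processing time (SPT order): [1, 2, 3, 9, 13, 13, 19]
Compute completion times sequentially:
  Job 1: processing = 1, completes at 1
  Job 2: processing = 2, completes at 3
  Job 3: processing = 3, completes at 6
  Job 4: processing = 9, completes at 15
  Job 5: processing = 13, completes at 28
  Job 6: processing = 13, completes at 41
  Job 7: processing = 19, completes at 60
Sum of completion times = 154
Average completion time = 154/7 = 22.0

22.0


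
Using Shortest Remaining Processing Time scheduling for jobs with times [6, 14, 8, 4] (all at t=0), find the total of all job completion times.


Since all jobs arrive at t=0, SRPT equals SPT ordering.
SPT order: [4, 6, 8, 14]
Completion times:
  Job 1: p=4, C=4
  Job 2: p=6, C=10
  Job 3: p=8, C=18
  Job 4: p=14, C=32
Total completion time = 4 + 10 + 18 + 32 = 64

64


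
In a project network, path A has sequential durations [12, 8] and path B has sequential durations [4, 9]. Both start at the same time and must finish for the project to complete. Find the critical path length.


Path A total = 12 + 8 = 20
Path B total = 4 + 9 = 13
Critical path = longest path = max(20, 13) = 20

20


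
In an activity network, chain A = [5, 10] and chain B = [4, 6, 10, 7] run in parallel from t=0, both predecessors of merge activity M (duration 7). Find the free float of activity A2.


ES(A2) = sum of predecessors on chain A = 5
EF(A2) = ES + duration = 5 + 10 = 15
Successor of A2 is M. ES(M) = max(sum(A), sum(B)) = max(15, 27) = 27
Free float = ES(successor) - EF(current) = 27 - 15 = 12

12


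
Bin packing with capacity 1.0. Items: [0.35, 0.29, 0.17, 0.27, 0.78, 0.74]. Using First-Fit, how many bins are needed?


Place items sequentially using First-Fit:
  Item 0.35 -> new Bin 1
  Item 0.29 -> Bin 1 (now 0.64)
  Item 0.17 -> Bin 1 (now 0.81)
  Item 0.27 -> new Bin 2
  Item 0.78 -> new Bin 3
  Item 0.74 -> new Bin 4
Total bins used = 4

4


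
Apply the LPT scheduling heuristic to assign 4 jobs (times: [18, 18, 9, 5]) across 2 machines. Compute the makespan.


Sort jobs in decreasing order (LPT): [18, 18, 9, 5]
Assign each job to the least loaded machine:
  Machine 1: jobs [18, 9], load = 27
  Machine 2: jobs [18, 5], load = 23
Makespan = max load = 27

27


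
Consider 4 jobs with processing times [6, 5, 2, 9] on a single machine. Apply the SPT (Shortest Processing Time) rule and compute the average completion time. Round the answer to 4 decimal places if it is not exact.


Sort jobs by processing time (SPT order): [2, 5, 6, 9]
Compute completion times sequentially:
  Job 1: processing = 2, completes at 2
  Job 2: processing = 5, completes at 7
  Job 3: processing = 6, completes at 13
  Job 4: processing = 9, completes at 22
Sum of completion times = 44
Average completion time = 44/4 = 11.0

11.0


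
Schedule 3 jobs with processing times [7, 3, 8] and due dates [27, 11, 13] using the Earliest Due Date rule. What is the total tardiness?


Sort by due date (EDD order): [(3, 11), (8, 13), (7, 27)]
Compute completion times and tardiness:
  Job 1: p=3, d=11, C=3, tardiness=max(0,3-11)=0
  Job 2: p=8, d=13, C=11, tardiness=max(0,11-13)=0
  Job 3: p=7, d=27, C=18, tardiness=max(0,18-27)=0
Total tardiness = 0

0


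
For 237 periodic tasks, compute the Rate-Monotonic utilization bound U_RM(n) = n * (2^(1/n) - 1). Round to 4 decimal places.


Compute 2^(1/237) = 1.0029289527
Subtract 1: 1.0029289527 - 1 = 0.0029289527
Multiply by n: 237 * 0.0029289527 = 0.6941617899
Round to 4 dp: 0.6942

0.6942


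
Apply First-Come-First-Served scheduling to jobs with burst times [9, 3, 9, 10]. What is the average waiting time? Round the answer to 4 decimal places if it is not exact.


FCFS order (as given): [9, 3, 9, 10]
Waiting times:
  Job 1: wait = 0
  Job 2: wait = 9
  Job 3: wait = 12
  Job 4: wait = 21
Sum of waiting times = 42
Average waiting time = 42/4 = 10.5

10.5


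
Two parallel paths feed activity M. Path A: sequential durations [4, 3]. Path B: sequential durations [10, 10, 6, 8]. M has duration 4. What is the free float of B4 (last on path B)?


ES(B4) = sum of predecessors on chain B = 26
EF(B4) = ES + duration = 26 + 8 = 34
Successor of B4 is M. ES(M) = max(sum(A), sum(B)) = max(7, 34) = 34
Free float = ES(successor) - EF(current) = 34 - 34 = 0

0


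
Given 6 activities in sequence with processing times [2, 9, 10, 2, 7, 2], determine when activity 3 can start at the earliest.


Activity 3 starts after activities 1 through 2 complete.
Predecessor durations: [2, 9]
ES = 2 + 9 = 11

11


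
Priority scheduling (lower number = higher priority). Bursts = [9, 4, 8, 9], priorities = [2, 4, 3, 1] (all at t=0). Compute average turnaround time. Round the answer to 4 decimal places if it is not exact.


Sort by priority (ascending = highest first):
Order: [(1, 9), (2, 9), (3, 8), (4, 4)]
Completion times:
  Priority 1, burst=9, C=9
  Priority 2, burst=9, C=18
  Priority 3, burst=8, C=26
  Priority 4, burst=4, C=30
Average turnaround = 83/4 = 20.75

20.75


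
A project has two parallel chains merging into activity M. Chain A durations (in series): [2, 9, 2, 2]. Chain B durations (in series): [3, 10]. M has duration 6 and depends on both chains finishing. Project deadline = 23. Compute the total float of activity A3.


Forward pass: ES(A3) = sum of predecessors on chain A = 11
EF = ES + duration = 11 + 2 = 13
Backward pass: LF(M) = deadline = 23; LS(M) = 23 - 6 = 17
LF(A3) = LS(M) - sum(successors on chain A) = 17 - 2 = 15
LS = LF - duration = 15 - 2 = 13
Total float = LS - ES = 13 - 11 = 2

2


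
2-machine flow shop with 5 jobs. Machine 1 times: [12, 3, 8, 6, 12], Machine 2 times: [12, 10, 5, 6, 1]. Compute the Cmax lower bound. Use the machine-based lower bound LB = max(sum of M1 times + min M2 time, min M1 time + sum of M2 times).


LB1 = sum(M1 times) + min(M2 times) = 41 + 1 = 42
LB2 = min(M1 times) + sum(M2 times) = 3 + 34 = 37
Lower bound = max(LB1, LB2) = max(42, 37) = 42

42


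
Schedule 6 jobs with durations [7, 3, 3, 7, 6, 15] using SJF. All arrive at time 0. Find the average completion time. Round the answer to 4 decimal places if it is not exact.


SJF order (ascending): [3, 3, 6, 7, 7, 15]
Completion times:
  Job 1: burst=3, C=3
  Job 2: burst=3, C=6
  Job 3: burst=6, C=12
  Job 4: burst=7, C=19
  Job 5: burst=7, C=26
  Job 6: burst=15, C=41
Average completion = 107/6 = 17.8333

17.8333


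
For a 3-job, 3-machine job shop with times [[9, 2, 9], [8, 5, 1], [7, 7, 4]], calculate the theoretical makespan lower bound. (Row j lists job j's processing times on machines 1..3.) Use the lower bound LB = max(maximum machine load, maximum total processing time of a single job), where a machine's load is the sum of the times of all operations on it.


Machine loads:
  Machine 1: 9 + 8 + 7 = 24
  Machine 2: 2 + 5 + 7 = 14
  Machine 3: 9 + 1 + 4 = 14
Max machine load = 24
Job totals:
  Job 1: 20
  Job 2: 14
  Job 3: 18
Max job total = 20
Lower bound = max(24, 20) = 24

24


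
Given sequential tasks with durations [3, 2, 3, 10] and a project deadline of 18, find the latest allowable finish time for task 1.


LF(activity 1) = deadline - sum of successor durations
Successors: activities 2 through 4 with durations [2, 3, 10]
Sum of successor durations = 15
LF = 18 - 15 = 3

3


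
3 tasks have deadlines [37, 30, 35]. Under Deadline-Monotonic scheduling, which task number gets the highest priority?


Sort tasks by relative deadline (ascending):
  Task 2: deadline = 30
  Task 3: deadline = 35
  Task 1: deadline = 37
Priority order (highest first): [2, 3, 1]
Highest priority task = 2

2


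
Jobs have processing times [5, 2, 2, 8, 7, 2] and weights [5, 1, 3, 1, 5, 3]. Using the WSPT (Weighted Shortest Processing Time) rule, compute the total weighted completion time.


Compute p/w ratios and sort ascending (WSPT): [(2, 3), (2, 3), (5, 5), (7, 5), (2, 1), (8, 1)]
Compute weighted completion times:
  Job (p=2,w=3): C=2, w*C=3*2=6
  Job (p=2,w=3): C=4, w*C=3*4=12
  Job (p=5,w=5): C=9, w*C=5*9=45
  Job (p=7,w=5): C=16, w*C=5*16=80
  Job (p=2,w=1): C=18, w*C=1*18=18
  Job (p=8,w=1): C=26, w*C=1*26=26
Total weighted completion time = 187

187


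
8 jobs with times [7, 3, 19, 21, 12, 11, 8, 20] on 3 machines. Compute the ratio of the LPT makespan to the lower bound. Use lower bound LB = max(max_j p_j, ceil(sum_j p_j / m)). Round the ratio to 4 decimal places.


LPT order: [21, 20, 19, 12, 11, 8, 7, 3]
Machine loads after assignment: [36, 34, 31]
LPT makespan = 36
Lower bound = max(max_job, ceil(total/3)) = max(21, 34) = 34
Ratio = 36 / 34 = 1.0588

1.0588


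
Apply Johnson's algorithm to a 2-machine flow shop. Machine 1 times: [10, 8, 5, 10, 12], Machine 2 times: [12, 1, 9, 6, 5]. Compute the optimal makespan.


Apply Johnson's rule:
  Group 1 (a <= b): [(3, 5, 9), (1, 10, 12)]
  Group 2 (a > b): [(4, 10, 6), (5, 12, 5), (2, 8, 1)]
Optimal job order: [3, 1, 4, 5, 2]
Schedule:
  Job 3: M1 done at 5, M2 done at 14
  Job 1: M1 done at 15, M2 done at 27
  Job 4: M1 done at 25, M2 done at 33
  Job 5: M1 done at 37, M2 done at 42
  Job 2: M1 done at 45, M2 done at 46
Makespan = 46

46


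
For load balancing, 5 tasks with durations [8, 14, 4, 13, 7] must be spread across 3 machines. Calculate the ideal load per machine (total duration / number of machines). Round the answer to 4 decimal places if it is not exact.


Total processing time = 8 + 14 + 4 + 13 + 7 = 46
Number of machines = 3
Ideal balanced load = 46 / 3 = 15.3333

15.3333


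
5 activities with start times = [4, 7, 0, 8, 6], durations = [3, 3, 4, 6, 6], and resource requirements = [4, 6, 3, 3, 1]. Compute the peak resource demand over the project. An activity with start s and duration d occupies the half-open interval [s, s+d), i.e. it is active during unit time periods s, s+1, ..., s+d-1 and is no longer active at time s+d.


Each activity i is active on [start_i, start_i + duration_i).
Compute total resource usage per time slot:
  t=0: active resources = [3], total = 3
  t=1: active resources = [3], total = 3
  t=2: active resources = [3], total = 3
  t=3: active resources = [3], total = 3
  t=4: active resources = [4], total = 4
  t=5: active resources = [4], total = 4
  t=6: active resources = [4, 1], total = 5
  t=7: active resources = [6, 1], total = 7
  t=8: active resources = [6, 3, 1], total = 10
  t=9: active resources = [6, 3, 1], total = 10
  t=10: active resources = [3, 1], total = 4
  t=11: active resources = [3, 1], total = 4
  t=12: active resources = [3], total = 3
  t=13: active resources = [3], total = 3
Peak resource demand = 10

10


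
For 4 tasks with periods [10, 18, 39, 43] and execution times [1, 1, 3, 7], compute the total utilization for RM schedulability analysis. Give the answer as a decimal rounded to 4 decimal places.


Compute individual utilizations (exact fractions):
  Task 1: C/T = 1/10 (approx. 0.1)
  Task 2: C/T = 1/18 (approx. 0.0556)
  Task 3: C/T = 3/39 = 1/13 (approx. 0.0769)
  Task 4: C/T = 7/43 (approx. 0.1628)
Total utilization U = 1/10 + 1/18 + 1/13 + 7/43 = 9943/25155
Rounded to 4 decimal places: U = 0.3953
RM (Liu & Layland) bound for 4 tasks = 0.756828; compare with U = 9943/25155 (approx. 0.395269)
U <= bound, so schedulable by RM sufficient condition.

0.3953


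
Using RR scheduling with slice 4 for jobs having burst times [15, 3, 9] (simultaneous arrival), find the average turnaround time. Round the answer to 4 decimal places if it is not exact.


Time quantum = 4
Execution trace:
  J1 runs 4 units, time = 4
  J2 runs 3 units, time = 7
  J3 runs 4 units, time = 11
  J1 runs 4 units, time = 15
  J3 runs 4 units, time = 19
  J1 runs 4 units, time = 23
  J3 runs 1 units, time = 24
  J1 runs 3 units, time = 27
Finish times: [27, 7, 24]
Average turnaround = 58/3 = 19.3333

19.3333


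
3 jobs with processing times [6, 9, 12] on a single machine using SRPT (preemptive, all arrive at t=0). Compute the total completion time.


Since all jobs arrive at t=0, SRPT equals SPT ordering.
SPT order: [6, 9, 12]
Completion times:
  Job 1: p=6, C=6
  Job 2: p=9, C=15
  Job 3: p=12, C=27
Total completion time = 6 + 15 + 27 = 48

48


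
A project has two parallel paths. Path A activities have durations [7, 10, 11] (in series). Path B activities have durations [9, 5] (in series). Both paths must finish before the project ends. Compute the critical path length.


Path A total = 7 + 10 + 11 = 28
Path B total = 9 + 5 = 14
Critical path = longest path = max(28, 14) = 28

28


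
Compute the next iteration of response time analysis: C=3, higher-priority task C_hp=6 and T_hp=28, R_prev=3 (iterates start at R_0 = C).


R_next = C + ceil(R_prev / T_hp) * C_hp
ceil(3 / 28) = ceil(0.1071) = 1
Interference = 1 * 6 = 6
R_next = 3 + 6 = 9

9


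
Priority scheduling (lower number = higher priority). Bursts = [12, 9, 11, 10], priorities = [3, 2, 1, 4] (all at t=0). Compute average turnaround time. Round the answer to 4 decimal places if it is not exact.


Sort by priority (ascending = highest first):
Order: [(1, 11), (2, 9), (3, 12), (4, 10)]
Completion times:
  Priority 1, burst=11, C=11
  Priority 2, burst=9, C=20
  Priority 3, burst=12, C=32
  Priority 4, burst=10, C=42
Average turnaround = 105/4 = 26.25

26.25


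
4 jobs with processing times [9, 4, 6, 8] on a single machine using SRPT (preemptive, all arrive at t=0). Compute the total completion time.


Since all jobs arrive at t=0, SRPT equals SPT ordering.
SPT order: [4, 6, 8, 9]
Completion times:
  Job 1: p=4, C=4
  Job 2: p=6, C=10
  Job 3: p=8, C=18
  Job 4: p=9, C=27
Total completion time = 4 + 10 + 18 + 27 = 59

59


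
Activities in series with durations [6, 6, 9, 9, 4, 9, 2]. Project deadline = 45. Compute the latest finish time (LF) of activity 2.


LF(activity 2) = deadline - sum of successor durations
Successors: activities 3 through 7 with durations [9, 9, 4, 9, 2]
Sum of successor durations = 33
LF = 45 - 33 = 12

12


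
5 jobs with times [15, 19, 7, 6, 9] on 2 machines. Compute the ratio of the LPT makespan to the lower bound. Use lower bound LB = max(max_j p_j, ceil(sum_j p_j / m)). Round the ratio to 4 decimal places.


LPT order: [19, 15, 9, 7, 6]
Machine loads after assignment: [26, 30]
LPT makespan = 30
Lower bound = max(max_job, ceil(total/2)) = max(19, 28) = 28
Ratio = 30 / 28 = 1.0714

1.0714


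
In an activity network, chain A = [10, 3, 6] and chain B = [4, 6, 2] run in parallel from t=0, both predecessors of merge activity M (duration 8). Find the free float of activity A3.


ES(A3) = sum of predecessors on chain A = 13
EF(A3) = ES + duration = 13 + 6 = 19
Successor of A3 is M. ES(M) = max(sum(A), sum(B)) = max(19, 12) = 19
Free float = ES(successor) - EF(current) = 19 - 19 = 0

0


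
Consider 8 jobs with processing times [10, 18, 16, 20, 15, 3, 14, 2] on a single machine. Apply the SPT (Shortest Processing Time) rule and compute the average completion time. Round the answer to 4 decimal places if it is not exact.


Sort jobs by processing time (SPT order): [2, 3, 10, 14, 15, 16, 18, 20]
Compute completion times sequentially:
  Job 1: processing = 2, completes at 2
  Job 2: processing = 3, completes at 5
  Job 3: processing = 10, completes at 15
  Job 4: processing = 14, completes at 29
  Job 5: processing = 15, completes at 44
  Job 6: processing = 16, completes at 60
  Job 7: processing = 18, completes at 78
  Job 8: processing = 20, completes at 98
Sum of completion times = 331
Average completion time = 331/8 = 41.375

41.375


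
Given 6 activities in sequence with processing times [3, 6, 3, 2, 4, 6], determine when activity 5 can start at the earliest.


Activity 5 starts after activities 1 through 4 complete.
Predecessor durations: [3, 6, 3, 2]
ES = 3 + 6 + 3 + 2 = 14

14


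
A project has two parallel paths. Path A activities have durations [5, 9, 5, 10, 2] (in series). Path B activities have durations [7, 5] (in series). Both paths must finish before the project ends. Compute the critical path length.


Path A total = 5 + 9 + 5 + 10 + 2 = 31
Path B total = 7 + 5 = 12
Critical path = longest path = max(31, 12) = 31

31


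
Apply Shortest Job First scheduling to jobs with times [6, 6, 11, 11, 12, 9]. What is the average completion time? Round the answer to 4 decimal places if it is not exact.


SJF order (ascending): [6, 6, 9, 11, 11, 12]
Completion times:
  Job 1: burst=6, C=6
  Job 2: burst=6, C=12
  Job 3: burst=9, C=21
  Job 4: burst=11, C=32
  Job 5: burst=11, C=43
  Job 6: burst=12, C=55
Average completion = 169/6 = 28.1667

28.1667


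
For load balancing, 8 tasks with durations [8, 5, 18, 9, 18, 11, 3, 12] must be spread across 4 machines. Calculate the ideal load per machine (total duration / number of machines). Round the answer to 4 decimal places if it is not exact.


Total processing time = 8 + 5 + 18 + 9 + 18 + 11 + 3 + 12 = 84
Number of machines = 4
Ideal balanced load = 84 / 4 = 21.0

21.0


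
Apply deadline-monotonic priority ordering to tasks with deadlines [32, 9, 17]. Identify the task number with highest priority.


Sort tasks by relative deadline (ascending):
  Task 2: deadline = 9
  Task 3: deadline = 17
  Task 1: deadline = 32
Priority order (highest first): [2, 3, 1]
Highest priority task = 2

2


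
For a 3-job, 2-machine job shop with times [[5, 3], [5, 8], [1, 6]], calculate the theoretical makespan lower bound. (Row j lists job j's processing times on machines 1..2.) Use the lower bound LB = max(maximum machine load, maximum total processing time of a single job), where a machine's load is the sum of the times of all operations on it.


Machine loads:
  Machine 1: 5 + 5 + 1 = 11
  Machine 2: 3 + 8 + 6 = 17
Max machine load = 17
Job totals:
  Job 1: 8
  Job 2: 13
  Job 3: 7
Max job total = 13
Lower bound = max(17, 13) = 17

17


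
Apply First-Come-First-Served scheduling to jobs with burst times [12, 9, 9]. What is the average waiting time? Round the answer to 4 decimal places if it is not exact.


FCFS order (as given): [12, 9, 9]
Waiting times:
  Job 1: wait = 0
  Job 2: wait = 12
  Job 3: wait = 21
Sum of waiting times = 33
Average waiting time = 33/3 = 11.0

11.0


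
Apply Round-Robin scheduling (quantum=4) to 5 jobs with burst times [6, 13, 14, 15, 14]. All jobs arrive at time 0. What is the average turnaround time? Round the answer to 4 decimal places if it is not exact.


Time quantum = 4
Execution trace:
  J1 runs 4 units, time = 4
  J2 runs 4 units, time = 8
  J3 runs 4 units, time = 12
  J4 runs 4 units, time = 16
  J5 runs 4 units, time = 20
  J1 runs 2 units, time = 22
  J2 runs 4 units, time = 26
  J3 runs 4 units, time = 30
  J4 runs 4 units, time = 34
  J5 runs 4 units, time = 38
  J2 runs 4 units, time = 42
  J3 runs 4 units, time = 46
  J4 runs 4 units, time = 50
  J5 runs 4 units, time = 54
  J2 runs 1 units, time = 55
  J3 runs 2 units, time = 57
  J4 runs 3 units, time = 60
  J5 runs 2 units, time = 62
Finish times: [22, 55, 57, 60, 62]
Average turnaround = 256/5 = 51.2

51.2


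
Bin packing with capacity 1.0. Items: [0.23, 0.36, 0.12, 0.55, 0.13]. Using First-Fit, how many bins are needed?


Place items sequentially using First-Fit:
  Item 0.23 -> new Bin 1
  Item 0.36 -> Bin 1 (now 0.59)
  Item 0.12 -> Bin 1 (now 0.71)
  Item 0.55 -> new Bin 2
  Item 0.13 -> Bin 1 (now 0.84)
Total bins used = 2

2


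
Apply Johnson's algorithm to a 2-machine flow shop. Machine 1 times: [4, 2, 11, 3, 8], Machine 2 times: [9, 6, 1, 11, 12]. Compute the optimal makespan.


Apply Johnson's rule:
  Group 1 (a <= b): [(2, 2, 6), (4, 3, 11), (1, 4, 9), (5, 8, 12)]
  Group 2 (a > b): [(3, 11, 1)]
Optimal job order: [2, 4, 1, 5, 3]
Schedule:
  Job 2: M1 done at 2, M2 done at 8
  Job 4: M1 done at 5, M2 done at 19
  Job 1: M1 done at 9, M2 done at 28
  Job 5: M1 done at 17, M2 done at 40
  Job 3: M1 done at 28, M2 done at 41
Makespan = 41

41


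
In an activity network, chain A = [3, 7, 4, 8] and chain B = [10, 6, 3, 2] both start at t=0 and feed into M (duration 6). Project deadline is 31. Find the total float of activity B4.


Forward pass: ES(B4) = sum of predecessors on chain B = 19
EF = ES + duration = 19 + 2 = 21
Backward pass: LF(M) = deadline = 31; LS(M) = 31 - 6 = 25
LF(B4) = LS(M) - sum(successors on chain B) = 25 - 0 = 25
LS = LF - duration = 25 - 2 = 23
Total float = LS - ES = 23 - 19 = 4

4


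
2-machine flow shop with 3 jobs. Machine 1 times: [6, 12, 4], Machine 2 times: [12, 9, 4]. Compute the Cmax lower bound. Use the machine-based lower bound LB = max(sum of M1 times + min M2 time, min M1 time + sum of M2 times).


LB1 = sum(M1 times) + min(M2 times) = 22 + 4 = 26
LB2 = min(M1 times) + sum(M2 times) = 4 + 25 = 29
Lower bound = max(LB1, LB2) = max(26, 29) = 29

29


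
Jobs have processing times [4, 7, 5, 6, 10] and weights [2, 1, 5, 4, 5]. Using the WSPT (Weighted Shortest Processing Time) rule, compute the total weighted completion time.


Compute p/w ratios and sort ascending (WSPT): [(5, 5), (6, 4), (4, 2), (10, 5), (7, 1)]
Compute weighted completion times:
  Job (p=5,w=5): C=5, w*C=5*5=25
  Job (p=6,w=4): C=11, w*C=4*11=44
  Job (p=4,w=2): C=15, w*C=2*15=30
  Job (p=10,w=5): C=25, w*C=5*25=125
  Job (p=7,w=1): C=32, w*C=1*32=32
Total weighted completion time = 256

256


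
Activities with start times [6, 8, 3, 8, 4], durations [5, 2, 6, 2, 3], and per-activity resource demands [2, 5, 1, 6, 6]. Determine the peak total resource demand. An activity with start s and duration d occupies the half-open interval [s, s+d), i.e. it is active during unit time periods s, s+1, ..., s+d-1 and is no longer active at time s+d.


Each activity i is active on [start_i, start_i + duration_i).
Compute total resource usage per time slot:
  t=0: active resources = [], total = 0
  t=1: active resources = [], total = 0
  t=2: active resources = [], total = 0
  t=3: active resources = [1], total = 1
  t=4: active resources = [1, 6], total = 7
  t=5: active resources = [1, 6], total = 7
  t=6: active resources = [2, 1, 6], total = 9
  t=7: active resources = [2, 1], total = 3
  t=8: active resources = [2, 5, 1, 6], total = 14
  t=9: active resources = [2, 5, 6], total = 13
  t=10: active resources = [2], total = 2
Peak resource demand = 14

14


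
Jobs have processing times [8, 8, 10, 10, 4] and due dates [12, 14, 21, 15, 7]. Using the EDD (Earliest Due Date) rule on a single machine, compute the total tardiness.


Sort by due date (EDD order): [(4, 7), (8, 12), (8, 14), (10, 15), (10, 21)]
Compute completion times and tardiness:
  Job 1: p=4, d=7, C=4, tardiness=max(0,4-7)=0
  Job 2: p=8, d=12, C=12, tardiness=max(0,12-12)=0
  Job 3: p=8, d=14, C=20, tardiness=max(0,20-14)=6
  Job 4: p=10, d=15, C=30, tardiness=max(0,30-15)=15
  Job 5: p=10, d=21, C=40, tardiness=max(0,40-21)=19
Total tardiness = 40

40


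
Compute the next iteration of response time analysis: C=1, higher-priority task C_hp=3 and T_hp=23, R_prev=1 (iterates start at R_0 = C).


R_next = C + ceil(R_prev / T_hp) * C_hp
ceil(1 / 23) = ceil(0.0435) = 1
Interference = 1 * 3 = 3
R_next = 1 + 3 = 4

4


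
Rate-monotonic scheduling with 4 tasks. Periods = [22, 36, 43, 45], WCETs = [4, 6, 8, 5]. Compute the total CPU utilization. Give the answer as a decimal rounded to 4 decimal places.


Compute individual utilizations (exact fractions):
  Task 1: C/T = 4/22 = 2/11 (approx. 0.1818)
  Task 2: C/T = 6/36 = 1/6 (approx. 0.1667)
  Task 3: C/T = 8/43 (approx. 0.186)
  Task 4: C/T = 5/45 = 1/9 (approx. 0.1111)
Total utilization U = 2/11 + 1/6 + 8/43 + 1/9 = 5497/8514
Rounded to 4 decimal places: U = 0.6456
RM (Liu & Layland) bound for 4 tasks = 0.756828; compare with U = 5497/8514 (approx. 0.645642)
U <= bound, so schedulable by RM sufficient condition.

0.6456


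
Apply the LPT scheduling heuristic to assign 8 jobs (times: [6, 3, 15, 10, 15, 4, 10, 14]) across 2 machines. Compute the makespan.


Sort jobs in decreasing order (LPT): [15, 15, 14, 10, 10, 6, 4, 3]
Assign each job to the least loaded machine:
  Machine 1: jobs [15, 14, 6, 4], load = 39
  Machine 2: jobs [15, 10, 10, 3], load = 38
Makespan = max load = 39

39


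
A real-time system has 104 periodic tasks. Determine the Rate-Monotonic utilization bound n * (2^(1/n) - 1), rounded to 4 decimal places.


Compute 2^(1/104) = 1.0066871365
Subtract 1: 1.0066871365 - 1 = 0.0066871365
Multiply by n: 104 * 0.0066871365 = 0.6954621960
Round to 4 dp: 0.6955

0.6955


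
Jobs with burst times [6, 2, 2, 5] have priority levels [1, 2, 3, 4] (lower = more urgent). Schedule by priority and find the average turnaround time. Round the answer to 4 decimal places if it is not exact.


Sort by priority (ascending = highest first):
Order: [(1, 6), (2, 2), (3, 2), (4, 5)]
Completion times:
  Priority 1, burst=6, C=6
  Priority 2, burst=2, C=8
  Priority 3, burst=2, C=10
  Priority 4, burst=5, C=15
Average turnaround = 39/4 = 9.75

9.75


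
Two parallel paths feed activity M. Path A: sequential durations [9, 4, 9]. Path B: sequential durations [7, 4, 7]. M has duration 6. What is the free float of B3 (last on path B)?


ES(B3) = sum of predecessors on chain B = 11
EF(B3) = ES + duration = 11 + 7 = 18
Successor of B3 is M. ES(M) = max(sum(A), sum(B)) = max(22, 18) = 22
Free float = ES(successor) - EF(current) = 22 - 18 = 4

4


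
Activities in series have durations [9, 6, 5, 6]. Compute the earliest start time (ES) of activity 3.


Activity 3 starts after activities 1 through 2 complete.
Predecessor durations: [9, 6]
ES = 9 + 6 = 15

15


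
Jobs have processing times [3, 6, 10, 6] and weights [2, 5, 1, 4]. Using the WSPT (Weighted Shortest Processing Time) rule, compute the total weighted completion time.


Compute p/w ratios and sort ascending (WSPT): [(6, 5), (3, 2), (6, 4), (10, 1)]
Compute weighted completion times:
  Job (p=6,w=5): C=6, w*C=5*6=30
  Job (p=3,w=2): C=9, w*C=2*9=18
  Job (p=6,w=4): C=15, w*C=4*15=60
  Job (p=10,w=1): C=25, w*C=1*25=25
Total weighted completion time = 133

133


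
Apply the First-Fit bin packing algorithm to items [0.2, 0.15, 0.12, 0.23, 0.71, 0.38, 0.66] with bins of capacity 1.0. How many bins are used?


Place items sequentially using First-Fit:
  Item 0.2 -> new Bin 1
  Item 0.15 -> Bin 1 (now 0.35)
  Item 0.12 -> Bin 1 (now 0.47)
  Item 0.23 -> Bin 1 (now 0.7)
  Item 0.71 -> new Bin 2
  Item 0.38 -> new Bin 3
  Item 0.66 -> new Bin 4
Total bins used = 4

4


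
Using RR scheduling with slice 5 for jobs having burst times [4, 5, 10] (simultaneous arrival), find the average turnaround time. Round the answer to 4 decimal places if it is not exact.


Time quantum = 5
Execution trace:
  J1 runs 4 units, time = 4
  J2 runs 5 units, time = 9
  J3 runs 5 units, time = 14
  J3 runs 5 units, time = 19
Finish times: [4, 9, 19]
Average turnaround = 32/3 = 10.6667

10.6667


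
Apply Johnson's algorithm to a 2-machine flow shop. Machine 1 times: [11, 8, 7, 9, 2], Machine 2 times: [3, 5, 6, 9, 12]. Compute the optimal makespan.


Apply Johnson's rule:
  Group 1 (a <= b): [(5, 2, 12), (4, 9, 9)]
  Group 2 (a > b): [(3, 7, 6), (2, 8, 5), (1, 11, 3)]
Optimal job order: [5, 4, 3, 2, 1]
Schedule:
  Job 5: M1 done at 2, M2 done at 14
  Job 4: M1 done at 11, M2 done at 23
  Job 3: M1 done at 18, M2 done at 29
  Job 2: M1 done at 26, M2 done at 34
  Job 1: M1 done at 37, M2 done at 40
Makespan = 40

40


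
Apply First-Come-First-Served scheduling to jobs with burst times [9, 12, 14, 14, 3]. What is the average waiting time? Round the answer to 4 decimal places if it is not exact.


FCFS order (as given): [9, 12, 14, 14, 3]
Waiting times:
  Job 1: wait = 0
  Job 2: wait = 9
  Job 3: wait = 21
  Job 4: wait = 35
  Job 5: wait = 49
Sum of waiting times = 114
Average waiting time = 114/5 = 22.8

22.8


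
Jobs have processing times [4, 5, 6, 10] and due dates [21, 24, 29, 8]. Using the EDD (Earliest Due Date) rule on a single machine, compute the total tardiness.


Sort by due date (EDD order): [(10, 8), (4, 21), (5, 24), (6, 29)]
Compute completion times and tardiness:
  Job 1: p=10, d=8, C=10, tardiness=max(0,10-8)=2
  Job 2: p=4, d=21, C=14, tardiness=max(0,14-21)=0
  Job 3: p=5, d=24, C=19, tardiness=max(0,19-24)=0
  Job 4: p=6, d=29, C=25, tardiness=max(0,25-29)=0
Total tardiness = 2

2


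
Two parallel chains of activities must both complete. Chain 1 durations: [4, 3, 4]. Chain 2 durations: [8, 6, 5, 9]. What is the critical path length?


Path A total = 4 + 3 + 4 = 11
Path B total = 8 + 6 + 5 + 9 = 28
Critical path = longest path = max(11, 28) = 28

28


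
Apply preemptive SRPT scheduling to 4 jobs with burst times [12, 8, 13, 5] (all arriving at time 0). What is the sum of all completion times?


Since all jobs arrive at t=0, SRPT equals SPT ordering.
SPT order: [5, 8, 12, 13]
Completion times:
  Job 1: p=5, C=5
  Job 2: p=8, C=13
  Job 3: p=12, C=25
  Job 4: p=13, C=38
Total completion time = 5 + 13 + 25 + 38 = 81

81


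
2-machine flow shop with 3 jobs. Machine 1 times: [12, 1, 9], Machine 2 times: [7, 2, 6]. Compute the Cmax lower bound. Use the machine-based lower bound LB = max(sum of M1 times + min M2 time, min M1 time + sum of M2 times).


LB1 = sum(M1 times) + min(M2 times) = 22 + 2 = 24
LB2 = min(M1 times) + sum(M2 times) = 1 + 15 = 16
Lower bound = max(LB1, LB2) = max(24, 16) = 24

24


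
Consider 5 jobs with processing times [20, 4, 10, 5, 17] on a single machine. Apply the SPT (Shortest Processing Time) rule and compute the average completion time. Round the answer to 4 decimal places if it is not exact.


Sort jobs by processing time (SPT order): [4, 5, 10, 17, 20]
Compute completion times sequentially:
  Job 1: processing = 4, completes at 4
  Job 2: processing = 5, completes at 9
  Job 3: processing = 10, completes at 19
  Job 4: processing = 17, completes at 36
  Job 5: processing = 20, completes at 56
Sum of completion times = 124
Average completion time = 124/5 = 24.8

24.8


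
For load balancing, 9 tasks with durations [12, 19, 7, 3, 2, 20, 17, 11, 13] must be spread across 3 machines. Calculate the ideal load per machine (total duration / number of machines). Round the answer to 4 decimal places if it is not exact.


Total processing time = 12 + 19 + 7 + 3 + 2 + 20 + 17 + 11 + 13 = 104
Number of machines = 3
Ideal balanced load = 104 / 3 = 34.6667

34.6667
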